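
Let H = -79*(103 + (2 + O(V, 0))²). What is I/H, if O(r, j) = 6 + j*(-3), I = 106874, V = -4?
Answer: -106874/13193 ≈ -8.1008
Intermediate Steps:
O(r, j) = 6 - 3*j
H = -13193 (H = -79*(103 + (2 + (6 - 3*0))²) = -79*(103 + (2 + (6 + 0))²) = -79*(103 + (2 + 6)²) = -79*(103 + 8²) = -79*(103 + 64) = -79*167 = -13193)
I/H = 106874/(-13193) = 106874*(-1/13193) = -106874/13193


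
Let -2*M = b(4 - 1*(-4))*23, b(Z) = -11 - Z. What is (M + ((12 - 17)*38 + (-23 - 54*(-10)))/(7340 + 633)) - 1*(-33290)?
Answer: 534327195/15946 ≈ 33509.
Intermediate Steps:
M = 437/2 (M = -(-11 - (4 - 1*(-4)))*23/2 = -(-11 - (4 + 4))*23/2 = -(-11 - 1*8)*23/2 = -(-11 - 8)*23/2 = -(-19)*23/2 = -1/2*(-437) = 437/2 ≈ 218.50)
(M + ((12 - 17)*38 + (-23 - 54*(-10)))/(7340 + 633)) - 1*(-33290) = (437/2 + ((12 - 17)*38 + (-23 - 54*(-10)))/(7340 + 633)) - 1*(-33290) = (437/2 + (-5*38 + (-23 + 540))/7973) + 33290 = (437/2 + (-190 + 517)*(1/7973)) + 33290 = (437/2 + 327*(1/7973)) + 33290 = (437/2 + 327/7973) + 33290 = 3484855/15946 + 33290 = 534327195/15946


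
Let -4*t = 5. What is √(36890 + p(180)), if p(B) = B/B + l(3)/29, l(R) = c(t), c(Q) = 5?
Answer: 2*√7756369/29 ≈ 192.07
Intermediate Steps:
t = -5/4 (t = -¼*5 = -5/4 ≈ -1.2500)
l(R) = 5
p(B) = 34/29 (p(B) = B/B + 5/29 = 1 + 5*(1/29) = 1 + 5/29 = 34/29)
√(36890 + p(180)) = √(36890 + 34/29) = √(1069844/29) = 2*√7756369/29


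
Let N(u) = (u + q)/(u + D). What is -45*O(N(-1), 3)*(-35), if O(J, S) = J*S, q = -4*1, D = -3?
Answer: 23625/4 ≈ 5906.3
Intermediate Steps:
q = -4
N(u) = (-4 + u)/(-3 + u) (N(u) = (u - 4)/(u - 3) = (-4 + u)/(-3 + u))
-45*O(N(-1), 3)*(-35) = -45*(-4 - 1)/(-3 - 1)*3*(-35) = -45*-5/(-4)*3*(-35) = -45*(-1/4*(-5))*3*(-35) = -225*3/4*(-35) = -45*15/4*(-35) = -675/4*(-35) = 23625/4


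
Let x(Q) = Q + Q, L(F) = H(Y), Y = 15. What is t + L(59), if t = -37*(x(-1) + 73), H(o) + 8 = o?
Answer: -2620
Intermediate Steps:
H(o) = -8 + o
L(F) = 7 (L(F) = -8 + 15 = 7)
x(Q) = 2*Q
t = -2627 (t = -37*(2*(-1) + 73) = -37*(-2 + 73) = -37*71 = -2627)
t + L(59) = -2627 + 7 = -2620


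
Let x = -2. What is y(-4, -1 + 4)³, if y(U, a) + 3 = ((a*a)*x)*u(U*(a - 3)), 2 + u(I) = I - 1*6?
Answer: 2803221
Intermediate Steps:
u(I) = -8 + I (u(I) = -2 + (I - 1*6) = -2 + (I - 6) = -2 + (-6 + I) = -8 + I)
y(U, a) = -3 - 2*a²*(-8 + U*(-3 + a)) (y(U, a) = -3 + ((a*a)*(-2))*(-8 + U*(a - 3)) = -3 + (a²*(-2))*(-8 + U*(-3 + a)) = -3 + (-2*a²)*(-8 + U*(-3 + a)) = -3 - 2*a²*(-8 + U*(-3 + a)))
y(-4, -1 + 4)³ = (-3 + 2*(-1 + 4)²*(8 - 1*(-4)*(-3 + (-1 + 4))))³ = (-3 + 2*3²*(8 - 1*(-4)*(-3 + 3)))³ = (-3 + 2*9*(8 - 1*(-4)*0))³ = (-3 + 2*9*(8 + 0))³ = (-3 + 2*9*8)³ = (-3 + 144)³ = 141³ = 2803221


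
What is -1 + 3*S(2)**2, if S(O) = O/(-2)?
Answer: 2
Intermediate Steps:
S(O) = -O/2 (S(O) = O*(-1/2) = -O/2)
-1 + 3*S(2)**2 = -1 + 3*(-1/2*2)**2 = -1 + 3*(-1)**2 = -1 + 3*1 = -1 + 3 = 2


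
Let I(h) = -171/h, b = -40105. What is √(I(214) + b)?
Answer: I*√1836685174/214 ≈ 200.26*I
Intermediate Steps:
√(I(214) + b) = √(-171/214 - 40105) = √(-8582641/214) = I*√1836685174/214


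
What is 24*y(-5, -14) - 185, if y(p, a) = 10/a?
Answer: -1415/7 ≈ -202.14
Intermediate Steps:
24*y(-5, -14) - 185 = 24*(10/(-14)) - 185 = 24*(10*(-1/14)) - 185 = 24*(-5/7) - 185 = -120/7 - 185 = -1415/7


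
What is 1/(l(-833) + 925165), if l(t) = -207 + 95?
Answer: 1/925053 ≈ 1.0810e-6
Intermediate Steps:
l(t) = -112
1/(l(-833) + 925165) = 1/(-112 + 925165) = 1/925053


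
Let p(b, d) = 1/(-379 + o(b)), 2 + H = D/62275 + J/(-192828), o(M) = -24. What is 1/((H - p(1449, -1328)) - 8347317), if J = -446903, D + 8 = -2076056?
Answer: -4839370571100/40395920018606538001 ≈ -1.1980e-7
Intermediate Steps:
D = -2076064 (D = -8 - 2076056 = -2076064)
H = -396509112067/12008363700 (H = -2 + (-2076064/62275 - 446903/(-192828)) = -2 + (-2076064*1/62275 - 446903*(-1/192828)) = -2 + (-2076064/62275 + 446903/192828) = -2 - 372492384667/12008363700 = -396509112067/12008363700 ≈ -33.019)
p(b, d) = -1/403 (p(b, d) = 1/(-379 - 24) = 1/(-403) = -1/403)
1/((H - p(1449, -1328)) - 8347317) = 1/((-396509112067/12008363700 - 1*(-1/403)) - 8347317) = 1/((-396509112067/12008363700 + 1/403) - 8347317) = 1/(-159781163799301/4839370571100 - 8347317) = 1/(-40395920018606538001/4839370571100) = -4839370571100/40395920018606538001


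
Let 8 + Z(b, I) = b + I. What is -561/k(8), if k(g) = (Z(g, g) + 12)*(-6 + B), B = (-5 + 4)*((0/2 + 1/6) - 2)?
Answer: 1683/250 ≈ 6.7320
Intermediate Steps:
Z(b, I) = -8 + I + b (Z(b, I) = -8 + (b + I) = -8 + (I + b) = -8 + I + b)
B = 11/6 (B = -((0*(1/2) + 1*(1/6)) - 2) = -((0 + 1/6) - 2) = -(1/6 - 2) = -1*(-11/6) = 11/6 ≈ 1.8333)
k(g) = -50/3 - 25*g/3 (k(g) = ((-8 + g + g) + 12)*(-6 + 11/6) = ((-8 + 2*g) + 12)*(-25/6) = (4 + 2*g)*(-25/6) = -50/3 - 25*g/3)
-561/k(8) = -561/(-50/3 - 25/3*8) = -561/(-50/3 - 200/3) = -561/(-250/3) = -561*(-3/250) = 1683/250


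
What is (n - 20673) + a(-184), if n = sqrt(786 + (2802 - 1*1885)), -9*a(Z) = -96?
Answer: -61987/3 + sqrt(1703) ≈ -20621.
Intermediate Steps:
a(Z) = 32/3 (a(Z) = -1/9*(-96) = 32/3)
n = sqrt(1703) (n = sqrt(786 + (2802 - 1885)) = sqrt(786 + 917) = sqrt(1703) ≈ 41.267)
(n - 20673) + a(-184) = (sqrt(1703) - 20673) + 32/3 = (-20673 + sqrt(1703)) + 32/3 = -61987/3 + sqrt(1703)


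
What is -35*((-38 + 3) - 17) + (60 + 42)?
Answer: 1922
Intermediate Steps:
-35*((-38 + 3) - 17) + (60 + 42) = -35*(-35 - 17) + 102 = -35*(-52) + 102 = 1820 + 102 = 1922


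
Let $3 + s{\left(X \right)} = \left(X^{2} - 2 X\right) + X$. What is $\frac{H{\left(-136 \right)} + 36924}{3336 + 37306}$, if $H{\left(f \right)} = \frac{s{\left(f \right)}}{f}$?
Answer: $\frac{5003035}{5527312} \approx 0.90515$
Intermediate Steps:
$s{\left(X \right)} = -3 + X^{2} - X$ ($s{\left(X \right)} = -3 + \left(\left(X^{2} - 2 X\right) + X\right) = -3 + \left(X^{2} - X\right) = -3 + X^{2} - X$)
$H{\left(f \right)} = \frac{-3 + f^{2} - f}{f}$
$\frac{H{\left(-136 \right)} + 36924}{3336 + 37306} = \frac{\left(-1 - 136 - \frac{3}{-136}\right) + 36924}{3336 + 37306} = \frac{\left(-1 - 136 - - \frac{3}{136}\right) + 36924}{40642} = \left(\left(-1 - 136 + \frac{3}{136}\right) + 36924\right) \frac{1}{40642} = \left(- \frac{18629}{136} + 36924\right) \frac{1}{40642} = \frac{5003035}{136} \cdot \frac{1}{40642} = \frac{5003035}{5527312}$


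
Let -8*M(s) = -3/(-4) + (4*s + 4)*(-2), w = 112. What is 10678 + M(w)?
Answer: 345309/32 ≈ 10791.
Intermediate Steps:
M(s) = 29/32 + s (M(s) = -(-3/(-4) + (4*s + 4)*(-2))/8 = -(-3*(-1/4) + (4 + 4*s)*(-2))/8 = -(3/4 + (-8 - 8*s))/8 = -(-29/4 - 8*s)/8 = 29/32 + s)
10678 + M(w) = 10678 + (29/32 + 112) = 10678 + 3613/32 = 345309/32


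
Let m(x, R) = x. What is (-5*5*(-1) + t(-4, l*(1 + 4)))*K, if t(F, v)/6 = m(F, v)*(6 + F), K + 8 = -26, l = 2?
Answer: 782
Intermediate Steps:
K = -34 (K = -8 - 26 = -34)
t(F, v) = 6*F*(6 + F) (t(F, v) = 6*(F*(6 + F)) = 6*F*(6 + F))
(-5*5*(-1) + t(-4, l*(1 + 4)))*K = (-5*5*(-1) + 6*(-4)*(6 - 4))*(-34) = (-25*(-1) + 6*(-4)*2)*(-34) = (25 - 48)*(-34) = -23*(-34) = 782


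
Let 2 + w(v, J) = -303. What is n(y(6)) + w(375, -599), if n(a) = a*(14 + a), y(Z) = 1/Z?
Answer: -10895/36 ≈ -302.64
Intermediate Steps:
y(Z) = 1/Z
w(v, J) = -305 (w(v, J) = -2 - 303 = -305)
n(y(6)) + w(375, -599) = (14 + 1/6)/6 - 305 = (14 + ⅙)/6 - 305 = (⅙)*(85/6) - 305 = 85/36 - 305 = -10895/36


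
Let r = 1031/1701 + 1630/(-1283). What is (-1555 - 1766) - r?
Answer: -7246244086/2182383 ≈ -3320.3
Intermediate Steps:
r = -1449857/2182383 (r = 1031*(1/1701) + 1630*(-1/1283) = 1031/1701 - 1630/1283 = -1449857/2182383 ≈ -0.66435)
(-1555 - 1766) - r = (-1555 - 1766) - 1*(-1449857/2182383) = -3321 + 1449857/2182383 = -7246244086/2182383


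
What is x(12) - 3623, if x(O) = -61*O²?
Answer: -12407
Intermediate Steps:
x(12) - 3623 = -61*12² - 3623 = -61*144 - 3623 = -8784 - 3623 = -12407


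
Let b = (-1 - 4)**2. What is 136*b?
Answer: 3400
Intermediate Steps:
b = 25 (b = (-5)**2 = 25)
136*b = 136*25 = 3400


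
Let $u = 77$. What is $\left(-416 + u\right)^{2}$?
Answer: $114921$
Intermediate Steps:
$\left(-416 + u\right)^{2} = \left(-416 + 77\right)^{2} = \left(-339\right)^{2} = 114921$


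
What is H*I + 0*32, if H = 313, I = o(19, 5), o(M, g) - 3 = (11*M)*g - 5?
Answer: 326459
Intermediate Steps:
o(M, g) = -2 + 11*M*g (o(M, g) = 3 + ((11*M)*g - 5) = 3 + (11*M*g - 5) = 3 + (-5 + 11*M*g) = -2 + 11*M*g)
I = 1043 (I = -2 + 11*19*5 = -2 + 1045 = 1043)
H*I + 0*32 = 313*1043 + 0*32 = 326459 + 0 = 326459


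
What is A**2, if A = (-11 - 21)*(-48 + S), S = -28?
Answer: 5914624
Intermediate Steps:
A = 2432 (A = (-11 - 21)*(-48 - 28) = -32*(-76) = 2432)
A**2 = 2432**2 = 5914624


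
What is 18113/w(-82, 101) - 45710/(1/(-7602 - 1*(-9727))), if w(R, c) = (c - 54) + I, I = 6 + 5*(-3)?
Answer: -3691064387/38 ≈ -9.7133e+7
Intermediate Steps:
I = -9 (I = 6 - 15 = -9)
w(R, c) = -63 + c (w(R, c) = (c - 54) - 9 = (-54 + c) - 9 = -63 + c)
18113/w(-82, 101) - 45710/(1/(-7602 - 1*(-9727))) = 18113/(-63 + 101) - 45710/(1/(-7602 - 1*(-9727))) = 18113/38 - 45710/(1/(-7602 + 9727)) = 18113*(1/38) - 45710/(1/2125) = 18113/38 - 45710/1/2125 = 18113/38 - 45710*2125 = 18113/38 - 97133750 = -3691064387/38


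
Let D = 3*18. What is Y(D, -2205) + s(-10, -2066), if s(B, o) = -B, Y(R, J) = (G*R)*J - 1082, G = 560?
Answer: -66680272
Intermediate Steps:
D = 54
Y(R, J) = -1082 + 560*J*R (Y(R, J) = (560*R)*J - 1082 = 560*J*R - 1082 = -1082 + 560*J*R)
Y(D, -2205) + s(-10, -2066) = (-1082 + 560*(-2205)*54) - 1*(-10) = (-1082 - 66679200) + 10 = -66680282 + 10 = -66680272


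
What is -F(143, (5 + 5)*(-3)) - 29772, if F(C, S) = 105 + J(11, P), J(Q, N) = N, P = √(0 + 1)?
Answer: -29878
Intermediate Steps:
P = 1 (P = √1 = 1)
F(C, S) = 106 (F(C, S) = 105 + 1 = 106)
-F(143, (5 + 5)*(-3)) - 29772 = -1*106 - 29772 = -106 - 29772 = -29878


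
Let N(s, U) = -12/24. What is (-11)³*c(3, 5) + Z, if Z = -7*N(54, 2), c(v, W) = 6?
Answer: -15965/2 ≈ -7982.5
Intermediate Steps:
N(s, U) = -½ (N(s, U) = -12*1/24 = -½)
Z = 7/2 (Z = -7*(-½) = 7/2 ≈ 3.5000)
(-11)³*c(3, 5) + Z = (-11)³*6 + 7/2 = -1331*6 + 7/2 = -7986 + 7/2 = -15965/2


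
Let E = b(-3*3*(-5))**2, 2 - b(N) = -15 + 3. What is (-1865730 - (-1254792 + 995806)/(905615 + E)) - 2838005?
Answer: -4260694645099/905811 ≈ -4.7037e+6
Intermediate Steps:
b(N) = 14 (b(N) = 2 - (-15 + 3) = 2 - 1*(-12) = 2 + 12 = 14)
E = 196 (E = 14**2 = 196)
(-1865730 - (-1254792 + 995806)/(905615 + E)) - 2838005 = (-1865730 - (-1254792 + 995806)/(905615 + 196)) - 2838005 = (-1865730 - (-258986)/905811) - 2838005 = (-1865730 - 1*(-258986/905811)) - 2838005 = (-1865730 + 258986/905811) - 2838005 = -1689998498044/905811 - 2838005 = -4260694645099/905811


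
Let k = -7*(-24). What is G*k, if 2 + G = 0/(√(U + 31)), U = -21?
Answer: -336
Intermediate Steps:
k = 168
G = -2 (G = -2 + 0/(√(-21 + 31)) = -2 + 0/(√10) = -2 + 0*(√10/10) = -2 + 0 = -2)
G*k = -2*168 = -336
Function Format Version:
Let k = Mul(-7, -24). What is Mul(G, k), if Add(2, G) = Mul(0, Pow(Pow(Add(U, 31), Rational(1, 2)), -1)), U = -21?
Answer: -336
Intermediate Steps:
k = 168
G = -2 (G = Add(-2, Mul(0, Pow(Pow(Add(-21, 31), Rational(1, 2)), -1))) = Add(-2, Mul(0, Pow(Pow(10, Rational(1, 2)), -1))) = Add(-2, Mul(0, Mul(Rational(1, 10), Pow(10, Rational(1, 2))))) = Add(-2, 0) = -2)
Mul(G, k) = Mul(-2, 168) = -336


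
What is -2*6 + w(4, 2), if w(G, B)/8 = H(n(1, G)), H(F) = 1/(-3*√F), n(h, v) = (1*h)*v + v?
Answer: -12 - 2*√2/3 ≈ -12.943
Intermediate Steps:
n(h, v) = v + h*v (n(h, v) = h*v + v = v + h*v)
H(F) = -1/(3*√F)
w(G, B) = -4*√2/(3*√G) (w(G, B) = 8*(-1/(√G*√(1 + 1))/3) = 8*(-√2/(2*√G)/3) = 8*(-√2/(6*√G)) = -4*√2/(3*√G))
-2*6 + w(4, 2) = -2*6 - 4*√2/(3*√4) = -12 - 4/3*√2*½ = -12 - 2*√2/3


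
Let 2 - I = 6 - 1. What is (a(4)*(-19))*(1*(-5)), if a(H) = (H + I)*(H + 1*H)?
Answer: 760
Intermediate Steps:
I = -3 (I = 2 - (6 - 1) = 2 - 1*5 = 2 - 5 = -3)
a(H) = 2*H*(-3 + H) (a(H) = (H - 3)*(H + 1*H) = (-3 + H)*(H + H) = (-3 + H)*(2*H) = 2*H*(-3 + H))
(a(4)*(-19))*(1*(-5)) = ((2*4*(-3 + 4))*(-19))*(1*(-5)) = ((2*4*1)*(-19))*(-5) = (8*(-19))*(-5) = -152*(-5) = 760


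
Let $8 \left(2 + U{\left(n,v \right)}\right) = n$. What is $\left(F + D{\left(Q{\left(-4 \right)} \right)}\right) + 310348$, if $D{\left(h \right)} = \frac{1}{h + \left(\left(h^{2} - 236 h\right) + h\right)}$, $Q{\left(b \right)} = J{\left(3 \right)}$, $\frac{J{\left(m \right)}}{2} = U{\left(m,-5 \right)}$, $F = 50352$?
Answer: $\frac{4449955916}{12337} \approx 3.607 \cdot 10^{5}$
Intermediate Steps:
$U{\left(n,v \right)} = -2 + \frac{n}{8}$
$J{\left(m \right)} = -4 + \frac{m}{4}$ ($J{\left(m \right)} = 2 \left(-2 + \frac{m}{8}\right) = -4 + \frac{m}{4}$)
$Q{\left(b \right)} = - \frac{13}{4}$ ($Q{\left(b \right)} = -4 + \frac{1}{4} \cdot 3 = -4 + \frac{3}{4} = - \frac{13}{4}$)
$D{\left(h \right)} = \frac{1}{h^{2} - 234 h}$ ($D{\left(h \right)} = \frac{1}{h + \left(h^{2} - 235 h\right)} = \frac{1}{h^{2} - 234 h}$)
$\left(F + D{\left(Q{\left(-4 \right)} \right)}\right) + 310348 = \left(50352 + \frac{1}{\left(- \frac{13}{4}\right) \left(-234 - \frac{13}{4}\right)}\right) + 310348 = \left(50352 - \frac{4}{13 \left(- \frac{949}{4}\right)}\right) + 310348 = \left(50352 - - \frac{16}{12337}\right) + 310348 = \left(50352 + \frac{16}{12337}\right) + 310348 = \frac{621192640}{12337} + 310348 = \frac{4449955916}{12337}$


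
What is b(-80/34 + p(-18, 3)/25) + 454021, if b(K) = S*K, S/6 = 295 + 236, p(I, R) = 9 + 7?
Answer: 190639517/425 ≈ 4.4856e+5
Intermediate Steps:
p(I, R) = 16
S = 3186 (S = 6*(295 + 236) = 6*531 = 3186)
b(K) = 3186*K
b(-80/34 + p(-18, 3)/25) + 454021 = 3186*(-80/34 + 16/25) + 454021 = 3186*(-80*1/34 + 16*(1/25)) + 454021 = 3186*(-40/17 + 16/25) + 454021 = 3186*(-728/425) + 454021 = -2319408/425 + 454021 = 190639517/425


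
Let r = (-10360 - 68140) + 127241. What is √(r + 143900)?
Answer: √192641 ≈ 438.91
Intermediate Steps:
r = 48741 (r = -78500 + 127241 = 48741)
√(r + 143900) = √(48741 + 143900) = √192641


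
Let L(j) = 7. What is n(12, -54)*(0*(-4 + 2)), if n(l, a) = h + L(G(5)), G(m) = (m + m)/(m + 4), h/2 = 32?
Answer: 0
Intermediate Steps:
h = 64 (h = 2*32 = 64)
G(m) = 2*m/(4 + m) (G(m) = (2*m)/(4 + m) = 2*m/(4 + m))
n(l, a) = 71 (n(l, a) = 64 + 7 = 71)
n(12, -54)*(0*(-4 + 2)) = 71*(0*(-4 + 2)) = 71*(0*(-2)) = 71*0 = 0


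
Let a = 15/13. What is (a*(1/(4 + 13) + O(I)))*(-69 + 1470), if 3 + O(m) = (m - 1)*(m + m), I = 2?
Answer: 378270/221 ≈ 1711.6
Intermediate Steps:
a = 15/13 (a = 15*(1/13) = 15/13 ≈ 1.1538)
O(m) = -3 + 2*m*(-1 + m) (O(m) = -3 + (m - 1)*(m + m) = -3 + (-1 + m)*(2*m) = -3 + 2*m*(-1 + m))
(a*(1/(4 + 13) + O(I)))*(-69 + 1470) = (15*(1/(4 + 13) + (-3 - 2*2 + 2*2**2))/13)*(-69 + 1470) = (15*(1/17 + (-3 - 4 + 2*4))/13)*1401 = (15*(1/17 + (-3 - 4 + 8))/13)*1401 = (15*(1/17 + 1)/13)*1401 = ((15/13)*(18/17))*1401 = (270/221)*1401 = 378270/221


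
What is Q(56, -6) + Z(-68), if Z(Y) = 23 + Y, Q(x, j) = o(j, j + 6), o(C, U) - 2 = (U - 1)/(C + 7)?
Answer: -44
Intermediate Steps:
o(C, U) = 2 + (-1 + U)/(7 + C) (o(C, U) = 2 + (U - 1)/(C + 7) = 2 + (-1 + U)/(7 + C))
Q(x, j) = (19 + 3*j)/(7 + j) (Q(x, j) = (13 + (j + 6) + 2*j)/(7 + j) = (13 + (6 + j) + 2*j)/(7 + j) = (19 + 3*j)/(7 + j))
Q(56, -6) + Z(-68) = (19 + 3*(-6))/(7 - 6) + (23 - 68) = (19 - 18)/1 - 45 = 1*1 - 45 = 1 - 45 = -44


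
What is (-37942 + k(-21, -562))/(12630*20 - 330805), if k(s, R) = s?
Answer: 37963/78205 ≈ 0.48543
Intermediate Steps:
(-37942 + k(-21, -562))/(12630*20 - 330805) = (-37942 - 21)/(12630*20 - 330805) = -37963/(252600 - 330805) = -37963/(-78205) = -37963*(-1/78205) = 37963/78205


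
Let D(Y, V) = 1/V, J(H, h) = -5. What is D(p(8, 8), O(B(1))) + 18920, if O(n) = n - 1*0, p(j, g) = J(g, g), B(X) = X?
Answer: 18921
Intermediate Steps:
p(j, g) = -5
O(n) = n (O(n) = n + 0 = n)
D(p(8, 8), O(B(1))) + 18920 = 1/1 + 18920 = 1 + 18920 = 18921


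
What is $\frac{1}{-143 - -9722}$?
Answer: $\frac{1}{9579} \approx 0.00010439$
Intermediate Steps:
$\frac{1}{-143 - -9722} = \frac{1}{-143 + 9722} = \frac{1}{9579}$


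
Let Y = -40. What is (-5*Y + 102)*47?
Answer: 14194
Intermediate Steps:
(-5*Y + 102)*47 = (-5*(-40) + 102)*47 = (200 + 102)*47 = 302*47 = 14194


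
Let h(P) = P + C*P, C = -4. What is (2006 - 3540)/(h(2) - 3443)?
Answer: 1534/3449 ≈ 0.44477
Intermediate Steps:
h(P) = -3*P (h(P) = P - 4*P = -3*P)
(2006 - 3540)/(h(2) - 3443) = (2006 - 3540)/(-3*2 - 3443) = -1534/(-6 - 3443) = -1534/(-3449) = -1534*(-1/3449) = 1534/3449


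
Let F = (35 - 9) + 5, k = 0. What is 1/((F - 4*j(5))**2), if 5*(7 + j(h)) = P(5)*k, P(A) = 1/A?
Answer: 1/3481 ≈ 0.00028727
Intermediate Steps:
F = 31 (F = 26 + 5 = 31)
j(h) = -7 (j(h) = -7 + (0/5)/5 = -7 + ((1/5)*0)/5 = -7 + (1/5)*0 = -7 + 0 = -7)
1/((F - 4*j(5))**2) = 1/((31 - 4*(-7))**2) = 1/((31 + 28)**2) = 1/(59**2) = 1/3481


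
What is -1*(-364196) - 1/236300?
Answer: 86059514799/236300 ≈ 3.6420e+5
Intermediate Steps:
-1*(-364196) - 1/236300 = 364196 - 1*1/236300 = 364196 - 1/236300 = 86059514799/236300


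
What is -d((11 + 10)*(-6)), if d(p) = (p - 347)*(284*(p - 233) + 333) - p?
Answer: -48067805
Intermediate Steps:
d(p) = -p + (-65839 + 284*p)*(-347 + p) (d(p) = (-347 + p)*(284*(-233 + p) + 333) - p = (-347 + p)*((-66172 + 284*p) + 333) - p = (-347 + p)*(-65839 + 284*p) - p = (-65839 + 284*p)*(-347 + p) - p = -p + (-65839 + 284*p)*(-347 + p))
-d((11 + 10)*(-6)) = -(22846133 - 164388*(11 + 10)*(-6) + 284*((11 + 10)*(-6))²) = -(22846133 - 3452148*(-6) + 284*(21*(-6))²) = -(22846133 - 164388*(-126) + 284*(-126)²) = -(22846133 + 20712888 + 284*15876) = -(22846133 + 20712888 + 4508784) = -1*48067805 = -48067805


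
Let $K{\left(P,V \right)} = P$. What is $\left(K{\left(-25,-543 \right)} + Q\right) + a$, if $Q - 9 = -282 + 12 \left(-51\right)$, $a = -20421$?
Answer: $-21331$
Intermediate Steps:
$Q = -885$ ($Q = 9 + \left(-282 + 12 \left(-51\right)\right) = 9 - 894 = -885$)
$\left(K{\left(-25,-543 \right)} + Q\right) + a = \left(-25 - 885\right) - 20421 = -910 - 20421 = -21331$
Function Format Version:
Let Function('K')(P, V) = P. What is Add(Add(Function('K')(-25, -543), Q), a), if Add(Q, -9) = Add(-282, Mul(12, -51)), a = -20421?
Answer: -21331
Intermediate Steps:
Q = -885 (Q = Add(9, Add(-282, Mul(12, -51))) = Add(9, Add(-282, -612)) = Add(9, -894) = -885)
Add(Add(Function('K')(-25, -543), Q), a) = Add(Add(-25, -885), -20421) = Add(-910, -20421) = -21331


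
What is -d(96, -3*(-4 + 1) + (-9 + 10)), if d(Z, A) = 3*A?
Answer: -30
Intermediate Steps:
-d(96, -3*(-4 + 1) + (-9 + 10)) = -3*(-3*(-4 + 1) + (-9 + 10)) = -3*(-3*(-3) + 1) = -3*(9 + 1) = -3*10 = -1*30 = -30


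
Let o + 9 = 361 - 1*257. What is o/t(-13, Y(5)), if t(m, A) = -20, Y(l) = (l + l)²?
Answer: -19/4 ≈ -4.7500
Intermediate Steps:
Y(l) = 4*l² (Y(l) = (2*l)² = 4*l²)
o = 95 (o = -9 + (361 - 1*257) = -9 + (361 - 257) = -9 + 104 = 95)
o/t(-13, Y(5)) = 95/(-20) = 95*(-1/20) = -19/4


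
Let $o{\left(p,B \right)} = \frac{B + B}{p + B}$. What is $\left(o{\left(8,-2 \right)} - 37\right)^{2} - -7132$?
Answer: $\frac{76957}{9} \approx 8550.8$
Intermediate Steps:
$o{\left(p,B \right)} = \frac{2 B}{B + p}$
$\left(o{\left(8,-2 \right)} - 37\right)^{2} - -7132 = \left(2 \left(-2\right) \frac{1}{-2 + 8} - 37\right)^{2} - -7132 = \left(2 \left(-2\right) \frac{1}{6} - 37\right)^{2} + 7132 = \left(- \frac{2}{3} - 37\right)^{2} + 7132 = \left(- \frac{113}{3}\right)^{2} + 7132 = \frac{12769}{9} + 7132 = \frac{76957}{9}$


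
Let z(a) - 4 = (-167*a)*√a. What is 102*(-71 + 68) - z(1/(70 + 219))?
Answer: -1522863/4913 ≈ -309.97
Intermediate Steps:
z(a) = 4 - 167*a^(3/2) (z(a) = 4 + (-167*a)*√a = 4 - 167*a^(3/2))
102*(-71 + 68) - z(1/(70 + 219)) = 102*(-71 + 68) - (4 - 167/(70 + 219)^(3/2)) = 102*(-3) - (4 - 167*(1/289)^(3/2)) = -306 - (4 - 167*(1/289)^(3/2)) = -306 - (4 - 167*1/4913) = -306 - (4 - 167/4913) = -306 - 1*19485/4913 = -306 - 19485/4913 = -1522863/4913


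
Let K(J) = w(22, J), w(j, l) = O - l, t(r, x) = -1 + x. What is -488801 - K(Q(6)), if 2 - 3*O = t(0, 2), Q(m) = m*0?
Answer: -1466404/3 ≈ -4.8880e+5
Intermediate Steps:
Q(m) = 0
O = ⅓ (O = ⅔ - (-1 + 2)/3 = ⅔ - ⅓*1 = ⅔ - ⅓ = ⅓ ≈ 0.33333)
w(j, l) = ⅓ - l
K(J) = ⅓ - J
-488801 - K(Q(6)) = -488801 - (⅓ - 1*0) = -488801 - (⅓ + 0) = -488801 - 1*⅓ = -488801 - ⅓ = -1466404/3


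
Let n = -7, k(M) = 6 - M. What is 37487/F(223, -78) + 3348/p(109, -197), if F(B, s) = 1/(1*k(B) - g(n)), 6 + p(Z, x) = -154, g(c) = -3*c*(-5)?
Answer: -167942597/40 ≈ -4.1986e+6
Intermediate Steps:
g(c) = 15*c
p(Z, x) = -160 (p(Z, x) = -6 - 154 = -160)
F(B, s) = 1/(111 - B) (F(B, s) = 1/(1*(6 - B) - 15*(-7)) = 1/((6 - B) - 1*(-105)) = 1/((6 - B) + 105) = 1/(111 - B))
37487/F(223, -78) + 3348/p(109, -197) = 37487/((-1/(-111 + 223))) + 3348/(-160) = 37487/((-1/112)) + 3348*(-1/160) = 37487/((-1*1/112)) - 837/40 = 37487/(-1/112) - 837/40 = 37487*(-112) - 837/40 = -4198544 - 837/40 = -167942597/40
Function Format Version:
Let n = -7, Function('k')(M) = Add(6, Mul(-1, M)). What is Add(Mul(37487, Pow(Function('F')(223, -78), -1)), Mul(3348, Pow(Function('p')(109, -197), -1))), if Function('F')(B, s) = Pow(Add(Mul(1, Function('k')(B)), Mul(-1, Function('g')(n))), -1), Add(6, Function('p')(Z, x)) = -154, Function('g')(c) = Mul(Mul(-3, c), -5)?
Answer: Rational(-167942597, 40) ≈ -4.1986e+6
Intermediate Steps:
Function('g')(c) = Mul(15, c)
Function('p')(Z, x) = -160 (Function('p')(Z, x) = Add(-6, -154) = -160)
Function('F')(B, s) = Pow(Add(111, Mul(-1, B)), -1) (Function('F')(B, s) = Pow(Add(Mul(1, Add(6, Mul(-1, B))), Mul(-1, Mul(15, -7))), -1) = Pow(Add(Add(6, Mul(-1, B)), Mul(-1, -105)), -1) = Pow(Add(Add(6, Mul(-1, B)), 105), -1) = Pow(Add(111, Mul(-1, B)), -1))
Add(Mul(37487, Pow(Function('F')(223, -78), -1)), Mul(3348, Pow(Function('p')(109, -197), -1))) = Add(Mul(37487, Pow(Mul(-1, Pow(Add(-111, 223), -1)), -1)), Mul(3348, Pow(-160, -1))) = Add(Mul(37487, Pow(Mul(-1, Pow(112, -1)), -1)), Mul(3348, Rational(-1, 160))) = Add(Mul(37487, Pow(Mul(-1, Rational(1, 112)), -1)), Rational(-837, 40)) = Add(Mul(37487, Pow(Rational(-1, 112), -1)), Rational(-837, 40)) = Add(Mul(37487, -112), Rational(-837, 40)) = Add(-4198544, Rational(-837, 40)) = Rational(-167942597, 40)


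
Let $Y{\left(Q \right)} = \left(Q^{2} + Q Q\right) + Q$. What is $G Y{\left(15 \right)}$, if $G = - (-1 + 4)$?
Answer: $-1395$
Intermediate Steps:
$G = -3$ ($G = \left(-1\right) 3 = -3$)
$Y{\left(Q \right)} = Q + 2 Q^{2}$ ($Y{\left(Q \right)} = \left(Q^{2} + Q^{2}\right) + Q = 2 Q^{2} + Q = Q + 2 Q^{2}$)
$G Y{\left(15 \right)} = - 3 \cdot 15 \left(1 + 2 \cdot 15\right) = - 3 \cdot 15 \left(1 + 30\right) = - 3 \cdot 15 \cdot 31 = \left(-3\right) 465 = -1395$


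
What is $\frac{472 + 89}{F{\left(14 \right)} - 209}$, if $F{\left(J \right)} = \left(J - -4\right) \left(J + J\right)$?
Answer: $\frac{561}{295} \approx 1.9017$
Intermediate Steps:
$F{\left(J \right)} = 2 J \left(4 + J\right)$ ($F{\left(J \right)} = \left(J + 4\right) 2 J = \left(4 + J\right) 2 J = 2 J \left(4 + J\right)$)
$\frac{472 + 89}{F{\left(14 \right)} - 209} = \frac{472 + 89}{2 \cdot 14 \left(4 + 14\right) - 209} = \frac{561}{2 \cdot 14 \cdot 18 - 209} = \frac{561}{504 - 209} = \frac{561}{295}$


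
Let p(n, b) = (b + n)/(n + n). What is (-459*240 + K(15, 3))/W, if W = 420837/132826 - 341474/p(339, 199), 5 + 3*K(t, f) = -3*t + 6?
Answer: 11809686641656/46127348542449 ≈ 0.25602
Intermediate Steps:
K(t, f) = ⅓ - t (K(t, f) = -5/3 + (-3*t + 6)/3 = -5/3 + (6 - 3*t)/3 = -5/3 + (2 - t) = ⅓ - t)
p(n, b) = (b + n)/(2*n) (p(n, b) = (b + n)/((2*n)) = (b + n)*(1/(2*n)) = (b + n)/(2*n))
W = -15375782847483/35730194 (W = 420837/132826 - 341474*678/(199 + 339) = 420837*(1/132826) - 341474/((½)*(1/339)*538) = 420837/132826 - 341474/269/339 = 420837/132826 - 341474*339/269 = 420837/132826 - 115759686/269 = -15375782847483/35730194 ≈ -4.3033e+5)
(-459*240 + K(15, 3))/W = (-459*240 + (⅓ - 1*15))/(-15375782847483/35730194) = (-110160 + (⅓ - 15))*(-35730194/15375782847483) = (-110160 - 44/3)*(-35730194/15375782847483) = -330524/3*(-35730194/15375782847483) = 11809686641656/46127348542449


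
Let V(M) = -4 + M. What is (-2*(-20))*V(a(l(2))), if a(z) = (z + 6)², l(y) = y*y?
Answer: 3840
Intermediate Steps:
l(y) = y²
a(z) = (6 + z)²
(-2*(-20))*V(a(l(2))) = (-2*(-20))*(-4 + (6 + 2²)²) = 40*(-4 + (6 + 4)²) = 40*(-4 + 10²) = 40*(-4 + 100) = 40*96 = 3840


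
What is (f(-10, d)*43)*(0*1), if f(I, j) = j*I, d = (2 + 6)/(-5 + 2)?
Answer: 0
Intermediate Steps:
d = -8/3 (d = 8/(-3) = 8*(-⅓) = -8/3 ≈ -2.6667)
f(I, j) = I*j
(f(-10, d)*43)*(0*1) = (-10*(-8/3)*43)*(0*1) = ((80/3)*43)*0 = (3440/3)*0 = 0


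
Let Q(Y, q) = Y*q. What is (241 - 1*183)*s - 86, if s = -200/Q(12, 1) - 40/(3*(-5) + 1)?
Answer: -18626/21 ≈ -886.95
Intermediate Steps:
s = -290/21 (s = -200/(12*1) - 40/(3*(-5) + 1) = -200/12 - 40/(-15 + 1) = -200*1/12 - 40/(-14) = -50/3 - 40*(-1/14) = -50/3 + 20/7 = -290/21 ≈ -13.810)
(241 - 1*183)*s - 86 = (241 - 1*183)*(-290/21) - 86 = (241 - 183)*(-290/21) - 86 = 58*(-290/21) - 86 = -16820/21 - 86 = -18626/21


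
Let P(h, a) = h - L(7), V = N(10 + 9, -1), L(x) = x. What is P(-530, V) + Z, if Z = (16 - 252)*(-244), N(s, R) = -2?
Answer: 57047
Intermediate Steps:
V = -2
P(h, a) = -7 + h (P(h, a) = h - 1*7 = h - 7 = -7 + h)
Z = 57584 (Z = -236*(-244) = 57584)
P(-530, V) + Z = (-7 - 530) + 57584 = -537 + 57584 = 57047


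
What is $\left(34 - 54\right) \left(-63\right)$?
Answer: $1260$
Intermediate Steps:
$\left(34 - 54\right) \left(-63\right) = \left(-20\right) \left(-63\right) = 1260$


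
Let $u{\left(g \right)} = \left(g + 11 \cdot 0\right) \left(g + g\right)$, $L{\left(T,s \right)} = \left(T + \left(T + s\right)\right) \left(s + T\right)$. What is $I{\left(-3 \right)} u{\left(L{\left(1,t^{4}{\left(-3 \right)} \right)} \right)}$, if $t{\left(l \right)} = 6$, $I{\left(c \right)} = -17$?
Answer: $-96362543369224$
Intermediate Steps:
$L{\left(T,s \right)} = \left(T + s\right) \left(s + 2 T\right)$ ($L{\left(T,s \right)} = \left(s + 2 T\right) \left(T + s\right) = \left(T + s\right) \left(s + 2 T\right)$)
$u{\left(g \right)} = 2 g^{2}$ ($u{\left(g \right)} = \left(g + 0\right) 2 g = g 2 g = 2 g^{2}$)
$I{\left(-3 \right)} u{\left(L{\left(1,t^{4}{\left(-3 \right)} \right)} \right)} = - 17 \cdot 2 \left(\left(6^{4}\right)^{2} + 2 \cdot 1^{2} + 3 \cdot 1 \cdot 6^{4}\right)^{2} = - 17 \cdot 2 \left(1296^{2} + 2 \cdot 1 + 3 \cdot 1 \cdot 1296\right)^{2} = - 17 \cdot 2 \left(1679616 + 2 + 3888\right)^{2} = - 17 \cdot 2 \cdot 1683506^{2} = - 17 \cdot 2 \cdot 2834192452036 = \left(-17\right) 5668384904072 = -96362543369224$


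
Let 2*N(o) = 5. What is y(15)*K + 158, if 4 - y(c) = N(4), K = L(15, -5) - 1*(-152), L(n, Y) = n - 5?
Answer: 401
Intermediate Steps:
L(n, Y) = -5 + n
K = 162 (K = (-5 + 15) - 1*(-152) = 10 + 152 = 162)
N(o) = 5/2 (N(o) = (1/2)*5 = 5/2)
y(c) = 3/2 (y(c) = 4 - 1*5/2 = 4 - 5/2 = 3/2)
y(15)*K + 158 = (3/2)*162 + 158 = 243 + 158 = 401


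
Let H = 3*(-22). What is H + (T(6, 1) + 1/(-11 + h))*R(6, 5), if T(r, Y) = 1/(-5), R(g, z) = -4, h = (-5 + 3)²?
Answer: -2262/35 ≈ -64.629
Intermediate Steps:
h = 4 (h = (-2)² = 4)
H = -66
T(r, Y) = -⅕
H + (T(6, 1) + 1/(-11 + h))*R(6, 5) = -66 + (-⅕ + 1/(-11 + 4))*(-4) = -66 + (-⅕ + 1/(-7))*(-4) = -66 + (-⅕ - ⅐)*(-4) = -66 - 12/35*(-4) = -66 + 48/35 = -2262/35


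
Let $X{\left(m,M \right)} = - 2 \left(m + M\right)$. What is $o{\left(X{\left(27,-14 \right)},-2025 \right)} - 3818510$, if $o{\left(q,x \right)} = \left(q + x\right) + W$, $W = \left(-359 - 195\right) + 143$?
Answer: $-3820972$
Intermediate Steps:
$W = -411$ ($W = -554 + 143 = -411$)
$X{\left(m,M \right)} = - 2 M - 2 m$ ($X{\left(m,M \right)} = - 2 \left(M + m\right) = - 2 M - 2 m$)
$o{\left(q,x \right)} = -411 + q + x$ ($o{\left(q,x \right)} = \left(q + x\right) - 411 = -411 + q + x$)
$o{\left(X{\left(27,-14 \right)},-2025 \right)} - 3818510 = \left(-411 - 26 - 2025\right) - 3818510 = -2462 - 3818510 = -3820972$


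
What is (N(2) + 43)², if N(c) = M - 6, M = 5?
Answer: 1764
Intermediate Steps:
N(c) = -1 (N(c) = 5 - 6 = -1)
(N(2) + 43)² = (-1 + 43)² = 42² = 1764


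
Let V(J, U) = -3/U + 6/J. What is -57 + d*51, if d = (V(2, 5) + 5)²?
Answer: 68394/25 ≈ 2735.8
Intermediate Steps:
d = 1369/25 (d = ((-3/5 + 6/2) + 5)² = ((-3*⅕ + 6*(½)) + 5)² = ((-⅗ + 3) + 5)² = (12/5 + 5)² = (37/5)² = 1369/25 ≈ 54.760)
-57 + d*51 = -57 + (1369/25)*51 = -57 + 69819/25 = 68394/25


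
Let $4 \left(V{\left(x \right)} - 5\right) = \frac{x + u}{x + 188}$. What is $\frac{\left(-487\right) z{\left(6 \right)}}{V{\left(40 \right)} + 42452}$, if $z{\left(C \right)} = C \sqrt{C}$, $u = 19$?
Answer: $- \frac{2664864 \sqrt{6}}{38720843} \approx -0.16858$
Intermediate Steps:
$V{\left(x \right)} = 5 + \frac{19 + x}{4 \left(188 + x\right)}$ ($V{\left(x \right)} = 5 + \frac{\left(x + 19\right) \frac{1}{x + 188}}{4} = 5 + \frac{\left(19 + x\right) \frac{1}{188 + x}}{4} = 5 + \frac{\frac{1}{188 + x} \left(19 + x\right)}{4} = 5 + \frac{19 + x}{4 \left(188 + x\right)}$)
$z{\left(C \right)} = C^{\frac{3}{2}}$
$\frac{\left(-487\right) z{\left(6 \right)}}{V{\left(40 \right)} + 42452} = \frac{\left(-487\right) 6^{\frac{3}{2}}}{\frac{3779 + 21 \cdot 40}{4 \left(188 + 40\right)} + 42452} = \frac{\left(-487\right) 6 \sqrt{6}}{\frac{3779 + 840}{4 \cdot 228} + 42452} = \frac{\left(-2922\right) \sqrt{6}}{\frac{1}{4} \cdot \frac{1}{228} \cdot 4619 + 42452} = \frac{\left(-2922\right) \sqrt{6}}{\frac{4619}{912} + 42452} = \frac{\left(-2922\right) \sqrt{6}}{\frac{38720843}{912}} = - 2922 \sqrt{6} \cdot \frac{912}{38720843} = - \frac{2664864 \sqrt{6}}{38720843}$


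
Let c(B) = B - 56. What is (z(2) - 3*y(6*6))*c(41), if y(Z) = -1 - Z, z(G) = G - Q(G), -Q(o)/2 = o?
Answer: -1755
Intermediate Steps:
Q(o) = -2*o
z(G) = 3*G (z(G) = G - (-2)*G = G + 2*G = 3*G)
c(B) = -56 + B
(z(2) - 3*y(6*6))*c(41) = (3*2 - 3*(-1 - 6*6))*(-56 + 41) = (6 - 3*(-1 - 1*36))*(-15) = (6 - 3*(-1 - 36))*(-15) = (6 - 3*(-37))*(-15) = (6 + 111)*(-15) = 117*(-15) = -1755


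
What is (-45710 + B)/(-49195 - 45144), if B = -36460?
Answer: 82170/94339 ≈ 0.87101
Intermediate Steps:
(-45710 + B)/(-49195 - 45144) = (-45710 - 36460)/(-49195 - 45144) = -82170/(-94339) = -82170*(-1/94339) = 82170/94339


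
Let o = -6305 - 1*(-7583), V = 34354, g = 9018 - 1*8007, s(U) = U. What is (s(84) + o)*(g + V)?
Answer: 48167130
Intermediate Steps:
g = 1011 (g = 9018 - 8007 = 1011)
o = 1278 (o = -6305 + 7583 = 1278)
(s(84) + o)*(g + V) = (84 + 1278)*(1011 + 34354) = 1362*35365 = 48167130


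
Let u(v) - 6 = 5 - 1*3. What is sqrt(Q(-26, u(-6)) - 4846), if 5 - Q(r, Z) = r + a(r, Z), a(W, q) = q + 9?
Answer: 4*I*sqrt(302) ≈ 69.513*I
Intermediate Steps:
a(W, q) = 9 + q
u(v) = 8 (u(v) = 6 + (5 - 1*3) = 6 + (5 - 3) = 6 + 2 = 8)
Q(r, Z) = -4 - Z - r (Q(r, Z) = 5 - (r + (9 + Z)) = 5 - (9 + Z + r) = 5 + (-9 - Z - r) = -4 - Z - r)
sqrt(Q(-26, u(-6)) - 4846) = sqrt((-4 - 1*8 - 1*(-26)) - 4846) = sqrt((-4 - 8 + 26) - 4846) = sqrt(14 - 4846) = sqrt(-4832) = 4*I*sqrt(302)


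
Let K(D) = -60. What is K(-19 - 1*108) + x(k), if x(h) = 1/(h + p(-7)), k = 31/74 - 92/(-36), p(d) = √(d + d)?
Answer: 6*(-6660*√14 + 19699*I)/(-1981*I + 666*√14) ≈ -59.87 - 0.16377*I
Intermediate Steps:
p(d) = √2*√d (p(d) = √(2*d) = √2*√d)
k = 1981/666 (k = 31*(1/74) - 92*(-1/36) = 31/74 + 23/9 = 1981/666 ≈ 2.9745)
x(h) = 1/(h + I*√14) (x(h) = 1/(h + √2*√(-7)) = 1/(h + √2*(I*√7)) = 1/(h + I*√14))
K(-19 - 1*108) + x(k) = -60 + 1/(1981/666 + I*√14)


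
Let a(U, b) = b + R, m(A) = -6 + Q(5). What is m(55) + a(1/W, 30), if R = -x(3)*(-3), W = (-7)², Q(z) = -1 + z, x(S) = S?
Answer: 37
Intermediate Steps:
m(A) = -2 (m(A) = -6 + (-1 + 5) = -6 + 4 = -2)
W = 49
R = 9 (R = -1*3*(-3) = -3*(-3) = 9)
a(U, b) = 9 + b (a(U, b) = b + 9 = 9 + b)
m(55) + a(1/W, 30) = -2 + (9 + 30) = -2 + 39 = 37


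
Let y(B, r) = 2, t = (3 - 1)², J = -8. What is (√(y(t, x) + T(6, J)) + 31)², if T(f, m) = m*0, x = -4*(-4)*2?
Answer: (31 + √2)² ≈ 1050.7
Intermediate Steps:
x = 32 (x = 16*2 = 32)
t = 4 (t = 2² = 4)
T(f, m) = 0
(√(y(t, x) + T(6, J)) + 31)² = (√(2 + 0) + 31)² = (√2 + 31)² = (31 + √2)²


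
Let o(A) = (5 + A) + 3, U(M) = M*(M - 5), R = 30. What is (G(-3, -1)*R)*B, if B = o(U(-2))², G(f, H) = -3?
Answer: -43560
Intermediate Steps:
U(M) = M*(-5 + M)
o(A) = 8 + A
B = 484 (B = (8 - 2*(-5 - 2))² = (8 - 2*(-7))² = (8 + 14)² = 22² = 484)
(G(-3, -1)*R)*B = -3*30*484 = -90*484 = -43560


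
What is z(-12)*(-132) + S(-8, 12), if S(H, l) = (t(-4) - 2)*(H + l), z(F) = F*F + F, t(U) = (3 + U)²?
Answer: -17428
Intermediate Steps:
z(F) = F + F² (z(F) = F² + F = F + F²)
S(H, l) = -H - l (S(H, l) = ((3 - 4)² - 2)*(H + l) = ((-1)² - 2)*(H + l) = (1 - 2)*(H + l) = -(H + l) = -H - l)
z(-12)*(-132) + S(-8, 12) = -12*(1 - 12)*(-132) + (-1*(-8) - 1*12) = -12*(-11)*(-132) + (8 - 12) = 132*(-132) - 4 = -17424 - 4 = -17428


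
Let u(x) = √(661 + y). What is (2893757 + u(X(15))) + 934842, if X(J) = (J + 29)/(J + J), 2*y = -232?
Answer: 3828599 + √545 ≈ 3.8286e+6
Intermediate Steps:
y = -116 (y = (½)*(-232) = -116)
X(J) = (29 + J)/(2*J) (X(J) = (29 + J)/((2*J)) = (29 + J)*(1/(2*J)) = (29 + J)/(2*J))
u(x) = √545 (u(x) = √(661 - 116) = √545)
(2893757 + u(X(15))) + 934842 = (2893757 + √545) + 934842 = 3828599 + √545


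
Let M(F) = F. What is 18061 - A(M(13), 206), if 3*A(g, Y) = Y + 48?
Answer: 53929/3 ≈ 17976.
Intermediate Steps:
A(g, Y) = 16 + Y/3 (A(g, Y) = (Y + 48)/3 = (48 + Y)/3 = 16 + Y/3)
18061 - A(M(13), 206) = 18061 - (16 + (⅓)*206) = 18061 - (16 + 206/3) = 18061 - 1*254/3 = 18061 - 254/3 = 53929/3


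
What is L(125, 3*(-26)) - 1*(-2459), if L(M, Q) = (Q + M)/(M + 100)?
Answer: 553322/225 ≈ 2459.2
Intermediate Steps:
L(M, Q) = (M + Q)/(100 + M)
L(125, 3*(-26)) - 1*(-2459) = (125 + 3*(-26))/(100 + 125) - 1*(-2459) = (125 - 78)/225 + 2459 = (1/225)*47 + 2459 = 47/225 + 2459 = 553322/225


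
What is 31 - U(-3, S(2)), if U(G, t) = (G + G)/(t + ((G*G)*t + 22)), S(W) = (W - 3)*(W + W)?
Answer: 92/3 ≈ 30.667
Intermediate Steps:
S(W) = 2*W*(-3 + W) (S(W) = (-3 + W)*(2*W) = 2*W*(-3 + W))
U(G, t) = 2*G/(22 + t + t*G²) (U(G, t) = (2*G)/(t + (G²*t + 22)) = (2*G)/(t + (t*G² + 22)) = (2*G)/(t + (22 + t*G²)) = (2*G)/(22 + t + t*G²) = 2*G/(22 + t + t*G²))
31 - U(-3, S(2)) = 31 - 2*(-3)/(22 + 2*2*(-3 + 2) + (2*2*(-3 + 2))*(-3)²) = 31 - 2*(-3)/(22 + 2*2*(-1) + (2*2*(-1))*9) = 31 - 2*(-3)/(22 - 4 - 4*9) = 31 - 2*(-3)/(22 - 4 - 36) = 31 - 2*(-3)/(-18) = 31 - 2*(-3)*(-1)/18 = 31 - 1*⅓ = 31 - ⅓ = 92/3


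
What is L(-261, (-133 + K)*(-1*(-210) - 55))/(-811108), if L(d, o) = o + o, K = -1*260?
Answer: 60915/405554 ≈ 0.15020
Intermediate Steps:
K = -260
L(d, o) = 2*o
L(-261, (-133 + K)*(-1*(-210) - 55))/(-811108) = (2*((-133 - 260)*(-1*(-210) - 55)))/(-811108) = (2*(-393*(210 - 55)))*(-1/811108) = (2*(-393*155))*(-1/811108) = (2*(-60915))*(-1/811108) = -121830*(-1/811108) = 60915/405554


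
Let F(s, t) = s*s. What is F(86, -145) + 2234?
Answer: 9630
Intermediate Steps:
F(s, t) = s²
F(86, -145) + 2234 = 86² + 2234 = 7396 + 2234 = 9630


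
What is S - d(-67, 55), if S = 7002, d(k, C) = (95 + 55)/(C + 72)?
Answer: 889104/127 ≈ 7000.8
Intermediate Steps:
d(k, C) = 150/(72 + C)
S - d(-67, 55) = 7002 - 150/(72 + 55) = 7002 - 150/127 = 889104/127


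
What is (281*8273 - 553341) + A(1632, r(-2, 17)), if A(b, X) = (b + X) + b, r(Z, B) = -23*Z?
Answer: 1774682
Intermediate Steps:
A(b, X) = X + 2*b (A(b, X) = (X + b) + b = X + 2*b)
(281*8273 - 553341) + A(1632, r(-2, 17)) = (281*8273 - 553341) + (-23*(-2) + 2*1632) = (2324713 - 553341) + (46 + 3264) = 1771372 + 3310 = 1774682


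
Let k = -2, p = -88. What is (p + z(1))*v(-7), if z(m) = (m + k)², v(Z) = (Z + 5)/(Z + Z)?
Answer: -87/7 ≈ -12.429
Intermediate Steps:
v(Z) = (5 + Z)/(2*Z) (v(Z) = (5 + Z)/((2*Z)) = (5 + Z)*(1/(2*Z)) = (5 + Z)/(2*Z))
z(m) = (-2 + m)² (z(m) = (m - 2)² = (-2 + m)²)
(p + z(1))*v(-7) = (-88 + (-2 + 1)²)*((½)*(5 - 7)/(-7)) = (-88 + (-1)²)*((½)*(-⅐)*(-2)) = (-88 + 1)*(⅐) = -87*⅐ = -87/7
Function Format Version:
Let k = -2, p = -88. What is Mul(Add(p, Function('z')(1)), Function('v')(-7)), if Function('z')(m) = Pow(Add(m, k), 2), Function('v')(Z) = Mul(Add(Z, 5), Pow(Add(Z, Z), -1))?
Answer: Rational(-87, 7) ≈ -12.429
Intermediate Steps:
Function('v')(Z) = Mul(Rational(1, 2), Pow(Z, -1), Add(5, Z)) (Function('v')(Z) = Mul(Add(5, Z), Pow(Mul(2, Z), -1)) = Mul(Add(5, Z), Mul(Rational(1, 2), Pow(Z, -1))) = Mul(Rational(1, 2), Pow(Z, -1), Add(5, Z)))
Function('z')(m) = Pow(Add(-2, m), 2) (Function('z')(m) = Pow(Add(m, -2), 2) = Pow(Add(-2, m), 2))
Mul(Add(p, Function('z')(1)), Function('v')(-7)) = Mul(Add(-88, Pow(Add(-2, 1), 2)), Mul(Rational(1, 2), Pow(-7, -1), Add(5, -7))) = Mul(Add(-88, Pow(-1, 2)), Mul(Rational(1, 2), Rational(-1, 7), -2)) = Mul(Add(-88, 1), Rational(1, 7)) = Mul(-87, Rational(1, 7)) = Rational(-87, 7)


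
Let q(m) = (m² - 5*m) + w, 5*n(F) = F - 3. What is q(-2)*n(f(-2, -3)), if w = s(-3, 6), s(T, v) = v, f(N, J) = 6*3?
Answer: 60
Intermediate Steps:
f(N, J) = 18
n(F) = -⅗ + F/5 (n(F) = (F - 3)/5 = (-3 + F)/5 = -⅗ + F/5)
w = 6
q(m) = 6 + m² - 5*m (q(m) = (m² - 5*m) + 6 = 6 + m² - 5*m)
q(-2)*n(f(-2, -3)) = (6 + (-2)² - 5*(-2))*(-⅗ + (⅕)*18) = (6 + 4 + 10)*(-⅗ + 18/5) = 20*3 = 60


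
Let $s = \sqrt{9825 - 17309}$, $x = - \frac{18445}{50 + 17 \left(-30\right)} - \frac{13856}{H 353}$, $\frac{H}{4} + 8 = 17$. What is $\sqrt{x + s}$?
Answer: $\frac{\sqrt{92566870535 + 4746107592 i \sqrt{1871}}}{48714} \approx 8.1825 + 5.2863 i$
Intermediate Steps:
$H = 36$ ($H = -32 + 4 \cdot 17 = -32 + 68 = 36$)
$x = \frac{11401265}{292284}$ ($x = - \frac{18445}{50 + 17 \left(-30\right)} - \frac{13856}{36 \cdot 353} = - \frac{18445}{50 - 510} - \frac{13856}{12708} = - \frac{18445}{-460} - \frac{3464}{3177} = \left(-18445\right) \left(- \frac{1}{460}\right) - \frac{3464}{3177} = \frac{3689}{92} - \frac{3464}{3177} = \frac{11401265}{292284} \approx 39.008$)
$s = 2 i \sqrt{1871}$ ($s = \sqrt{-7484} = 2 i \sqrt{1871} \approx 86.51 i$)
$\sqrt{x + s} = \sqrt{\frac{11401265}{292284} + 2 i \sqrt{1871}}$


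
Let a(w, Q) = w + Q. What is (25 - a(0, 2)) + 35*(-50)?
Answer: -1727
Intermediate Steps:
a(w, Q) = Q + w
(25 - a(0, 2)) + 35*(-50) = (25 - (2 + 0)) + 35*(-50) = (25 - 1*2) - 1750 = (25 - 2) - 1750 = 23 - 1750 = -1727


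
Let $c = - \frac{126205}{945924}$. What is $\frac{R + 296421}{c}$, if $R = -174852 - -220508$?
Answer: $- \frac{323578844148}{126205} \approx -2.5639 \cdot 10^{6}$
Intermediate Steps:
$R = 45656$ ($R = -174852 + 220508 = 45656$)
$c = - \frac{126205}{945924}$ ($c = \left(-126205\right) \frac{1}{945924} = - \frac{126205}{945924} \approx -0.13342$)
$\frac{R + 296421}{c} = \frac{45656 + 296421}{- \frac{126205}{945924}} = 342077 \left(- \frac{945924}{126205}\right) = - \frac{323578844148}{126205}$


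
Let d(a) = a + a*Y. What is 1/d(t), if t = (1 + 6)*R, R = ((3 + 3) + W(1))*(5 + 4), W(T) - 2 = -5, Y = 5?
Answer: 1/1134 ≈ 0.00088183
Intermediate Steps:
W(T) = -3 (W(T) = 2 - 5 = -3)
R = 27 (R = ((3 + 3) - 3)*(5 + 4) = (6 - 3)*9 = 3*9 = 27)
t = 189 (t = (1 + 6)*27 = 7*27 = 189)
d(a) = 6*a (d(a) = a + a*5 = a + 5*a = 6*a)
1/d(t) = 1/(6*189) = 1/1134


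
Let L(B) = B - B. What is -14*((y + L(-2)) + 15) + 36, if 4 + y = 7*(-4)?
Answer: 274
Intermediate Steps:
y = -32 (y = -4 + 7*(-4) = -4 - 28 = -32)
L(B) = 0
-14*((y + L(-2)) + 15) + 36 = -14*((-32 + 0) + 15) + 36 = -14*(-32 + 15) + 36 = -14*(-17) + 36 = 238 + 36 = 274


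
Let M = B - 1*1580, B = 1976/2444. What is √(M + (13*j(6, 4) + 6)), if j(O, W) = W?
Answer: 6*I*√93342/47 ≈ 39.002*I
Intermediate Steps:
B = 38/47 (B = 1976*(1/2444) = 38/47 ≈ 0.80851)
M = -74222/47 (M = 38/47 - 1*1580 = 38/47 - 1580 = -74222/47 ≈ -1579.2)
√(M + (13*j(6, 4) + 6)) = √(-74222/47 + (13*4 + 6)) = √(-74222/47 + (52 + 6)) = √(-74222/47 + 58) = √(-71496/47) = 6*I*√93342/47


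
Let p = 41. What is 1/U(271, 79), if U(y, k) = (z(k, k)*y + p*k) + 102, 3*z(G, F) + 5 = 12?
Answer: 3/11920 ≈ 0.00025168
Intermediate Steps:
z(G, F) = 7/3 (z(G, F) = -5/3 + (⅓)*12 = -5/3 + 4 = 7/3)
U(y, k) = 102 + 41*k + 7*y/3 (U(y, k) = (7*y/3 + 41*k) + 102 = (41*k + 7*y/3) + 102 = 102 + 41*k + 7*y/3)
1/U(271, 79) = 1/(102 + 41*79 + (7/3)*271) = 1/(102 + 3239 + 1897/3) = 1/(11920/3) = 3/11920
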